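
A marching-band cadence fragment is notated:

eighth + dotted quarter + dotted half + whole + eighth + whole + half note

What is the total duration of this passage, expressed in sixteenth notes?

62

In sixteenth notes: eighth = 2; dotted quarter = 6; dotted half = 12; whole = 16; eighth = 2; whole = 16; half note = 8.
Adding: 2 + 6 + 12 + 16 + 2 + 16 + 8 = 62 sixteenth notes.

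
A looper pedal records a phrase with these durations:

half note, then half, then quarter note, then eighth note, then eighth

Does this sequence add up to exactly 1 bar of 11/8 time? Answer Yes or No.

No

One bar of 11/8 = 11 eighth notes.
Express everything in eighth notes: half note = 4; half = 4; quarter note = 2; eighth note = 1; eighth = 1.
Adding: 4 + 4 + 2 + 1 + 1 = 12.
12 exceeds 11, so the answer is No.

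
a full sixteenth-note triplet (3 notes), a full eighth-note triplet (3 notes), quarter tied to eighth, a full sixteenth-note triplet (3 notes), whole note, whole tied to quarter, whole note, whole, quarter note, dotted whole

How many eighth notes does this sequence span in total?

Each duration in eighth notes: a full sixteenth-note triplet (3 notes) (three triplet sixteenths span one eighth) = 1; a full eighth-note triplet (3 notes) (three triplet eighths span one quarter) = 2; quarter tied to eighth (quarter + eighth) = 3; a full sixteenth-note triplet (3 notes) (three triplet sixteenths span one eighth) = 1; whole note = 8; whole tied to quarter (whole + quarter) = 10; whole note = 8; whole = 8; quarter note = 2; dotted whole = 12.
Adding: 1 + 2 + 3 + 1 + 8 + 10 + 8 + 8 + 2 + 12 = 55 eighth notes.

55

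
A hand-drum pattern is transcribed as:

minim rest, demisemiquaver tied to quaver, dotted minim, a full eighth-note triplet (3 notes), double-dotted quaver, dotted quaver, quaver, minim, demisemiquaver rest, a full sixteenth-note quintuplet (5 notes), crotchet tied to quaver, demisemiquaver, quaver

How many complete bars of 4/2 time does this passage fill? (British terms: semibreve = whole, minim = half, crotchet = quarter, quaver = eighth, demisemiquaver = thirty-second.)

One bar of 4/2 = 64 thirty-second notes.
Express everything in thirty-second notes: minim rest = 16; demisemiquaver tied to quaver (demisemiquaver + quaver) = 5; dotted minim = 24; a full eighth-note triplet (3 notes) (three triplet eighths span one quarter) = 8; double-dotted quaver = 7; dotted quaver = 6; quaver = 4; minim = 16; demisemiquaver rest = 1; a full sixteenth-note quintuplet (5 notes) (five quintuplet sixteenths span one quarter) = 8; crotchet tied to quaver (crotchet + quaver) = 12; demisemiquaver = 1; quaver = 4.
Total: 16 + 5 + 24 + 8 + 7 + 6 + 4 + 16 + 1 + 8 + 12 + 1 + 4 = 112.
112 ÷ 64 = 1 complete bar with 48 left over.

1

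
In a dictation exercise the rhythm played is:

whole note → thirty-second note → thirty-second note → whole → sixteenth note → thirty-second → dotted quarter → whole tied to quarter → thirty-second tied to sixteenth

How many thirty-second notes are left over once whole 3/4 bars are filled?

One bar of 3/4 = 24 thirty-second notes.
In thirty-second notes: whole note = 32; thirty-second note = 1; thirty-second note = 1; whole = 32; sixteenth note = 2; thirty-second = 1; dotted quarter = 12; whole tied to quarter (whole + quarter) = 40; thirty-second tied to sixteenth (thirty-second + sixteenth) = 3.
Sum: 32 + 1 + 1 + 32 + 2 + 1 + 12 + 40 + 3 = 124.
124 ÷ 24 = 5 complete bars with 4 thirty-second notes remaining.

4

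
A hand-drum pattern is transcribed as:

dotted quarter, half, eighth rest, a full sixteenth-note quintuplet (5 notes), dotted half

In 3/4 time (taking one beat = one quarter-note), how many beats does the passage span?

One quarter-note beat = 2 eighth notes.
Express everything in eighth notes: dotted quarter = 3; half = 4; eighth rest = 1; a full sixteenth-note quintuplet (5 notes) (five quintuplet sixteenths span one quarter) = 2; dotted half = 6.
Altogether 3 + 4 + 1 + 2 + 6 = 16.
16 ÷ 2 = 8 beats.

8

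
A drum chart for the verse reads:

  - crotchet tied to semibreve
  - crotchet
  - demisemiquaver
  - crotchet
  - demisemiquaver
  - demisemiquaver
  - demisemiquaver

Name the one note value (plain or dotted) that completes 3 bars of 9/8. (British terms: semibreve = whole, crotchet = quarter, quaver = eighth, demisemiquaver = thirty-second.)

dotted whole note

3 bars of 9/8 = 108 thirty-second notes.
Express everything in thirty-second notes: crotchet tied to semibreve (crotchet + semibreve) = 40; crotchet = 8; demisemiquaver = 1; crotchet = 8; demisemiquaver = 1; demisemiquaver = 1; demisemiquaver = 1.
Total: 40 + 8 + 1 + 8 + 1 + 1 + 1 = 60.
Remaining: 108 − 60 = 48 thirty-second notes, which is a dotted whole note.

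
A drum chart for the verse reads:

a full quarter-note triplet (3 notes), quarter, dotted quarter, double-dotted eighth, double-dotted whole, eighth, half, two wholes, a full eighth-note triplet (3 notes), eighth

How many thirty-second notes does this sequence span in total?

195

Convert each value to thirty-second notes: a full quarter-note triplet (3 notes) (three triplet quarters span one half) = 16; quarter = 8; dotted quarter = 12; double-dotted eighth = 7; double-dotted whole = 56; eighth = 4; half = 16; whole = 32; whole = 32; a full eighth-note triplet (3 notes) (three triplet eighths span one quarter) = 8; eighth = 4.
Adding: 16 + 8 + 12 + 7 + 56 + 4 + 16 + 32 + 32 + 8 + 4 = 195 thirty-second notes.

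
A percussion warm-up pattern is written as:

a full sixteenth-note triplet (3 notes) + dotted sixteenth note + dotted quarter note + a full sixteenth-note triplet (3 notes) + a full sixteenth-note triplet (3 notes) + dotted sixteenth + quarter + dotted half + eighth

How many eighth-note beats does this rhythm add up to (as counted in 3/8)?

16.5

One eighth-note beat = 4 thirty-second notes.
Working in thirty-second notes: a full sixteenth-note triplet (3 notes) (three triplet sixteenths span one eighth) = 4; dotted sixteenth note = 3; dotted quarter note = 12; a full sixteenth-note triplet (3 notes) (three triplet sixteenths span one eighth) = 4; a full sixteenth-note triplet (3 notes) (three triplet sixteenths span one eighth) = 4; dotted sixteenth = 3; quarter = 8; dotted half = 24; eighth = 4.
Sum: 4 + 3 + 12 + 4 + 4 + 3 + 8 + 24 + 4 = 66.
66 ÷ 4 = 16.5 beats.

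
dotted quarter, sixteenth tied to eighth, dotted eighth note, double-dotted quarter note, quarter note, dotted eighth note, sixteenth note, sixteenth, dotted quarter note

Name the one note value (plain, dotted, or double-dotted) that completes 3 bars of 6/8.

eighth note

3 bars of 6/8 = 36 sixteenth notes.
In sixteenth notes: dotted quarter = 6; sixteenth tied to eighth (sixteenth + eighth) = 3; dotted eighth note = 3; double-dotted quarter note = 7; quarter note = 4; dotted eighth note = 3; sixteenth note = 1; sixteenth = 1; dotted quarter note = 6.
Total: 6 + 3 + 3 + 7 + 4 + 3 + 1 + 1 + 6 = 34.
Remaining: 36 − 34 = 2 sixteenth notes, which is a eighth note.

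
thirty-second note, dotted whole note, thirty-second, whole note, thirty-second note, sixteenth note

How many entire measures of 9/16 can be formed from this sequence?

4

One bar of 9/16 = 18 thirty-second notes.
Express everything in thirty-second notes: thirty-second note = 1; dotted whole note = 48; thirty-second = 1; whole note = 32; thirty-second note = 1; sixteenth note = 2.
Total: 1 + 48 + 1 + 32 + 1 + 2 = 85.
85 ÷ 18 = 4 complete bars with 13 left over.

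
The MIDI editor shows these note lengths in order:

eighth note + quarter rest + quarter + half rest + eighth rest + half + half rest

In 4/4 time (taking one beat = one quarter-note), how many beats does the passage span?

One quarter-note beat = 2 eighth notes.
Express everything in eighth notes: eighth note = 1; quarter rest = 2; quarter = 2; half rest = 4; eighth rest = 1; half = 4; half rest = 4.
Sum: 1 + 2 + 2 + 4 + 1 + 4 + 4 = 18.
18 ÷ 2 = 9 beats.

9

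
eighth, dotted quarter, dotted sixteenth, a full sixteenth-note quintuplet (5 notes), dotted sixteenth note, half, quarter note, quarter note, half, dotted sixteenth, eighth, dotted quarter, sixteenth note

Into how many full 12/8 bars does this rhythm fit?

2

One bar of 12/8 = 48 thirty-second notes.
In thirty-second notes: eighth = 4; dotted quarter = 12; dotted sixteenth = 3; a full sixteenth-note quintuplet (5 notes) (five quintuplet sixteenths span one quarter) = 8; dotted sixteenth note = 3; half = 16; quarter note = 8; quarter note = 8; half = 16; dotted sixteenth = 3; eighth = 4; dotted quarter = 12; sixteenth note = 2.
Adding: 4 + 12 + 3 + 8 + 3 + 16 + 8 + 8 + 16 + 3 + 4 + 12 + 2 = 99.
99 ÷ 48 = 2 complete bars with 3 left over.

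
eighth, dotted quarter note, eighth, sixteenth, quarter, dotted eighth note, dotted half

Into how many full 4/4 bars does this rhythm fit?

1

One bar of 4/4 = 16 sixteenth notes.
Working in sixteenth notes: eighth = 2; dotted quarter note = 6; eighth = 2; sixteenth = 1; quarter = 4; dotted eighth note = 3; dotted half = 12.
Total: 2 + 6 + 2 + 1 + 4 + 3 + 12 = 30.
30 ÷ 16 = 1 complete bar with 14 left over.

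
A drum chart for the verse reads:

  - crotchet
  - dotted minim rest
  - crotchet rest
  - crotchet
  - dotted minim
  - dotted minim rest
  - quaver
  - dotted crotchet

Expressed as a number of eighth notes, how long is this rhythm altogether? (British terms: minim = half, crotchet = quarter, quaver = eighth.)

28

Express everything in eighth notes: crotchet = 2; dotted minim rest = 6; crotchet rest = 2; crotchet = 2; dotted minim = 6; dotted minim rest = 6; quaver = 1; dotted crotchet = 3.
Altogether 2 + 6 + 2 + 2 + 6 + 6 + 1 + 3 = 28 eighth notes.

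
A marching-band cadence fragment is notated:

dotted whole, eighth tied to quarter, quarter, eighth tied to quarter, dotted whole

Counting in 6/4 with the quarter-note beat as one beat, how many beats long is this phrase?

16

One quarter-note beat = 2 eighth notes.
Working in eighth notes: dotted whole = 12; eighth tied to quarter (eighth + quarter) = 3; quarter = 2; eighth tied to quarter (eighth + quarter) = 3; dotted whole = 12.
Total: 12 + 3 + 2 + 3 + 12 = 32.
32 ÷ 2 = 16 beats.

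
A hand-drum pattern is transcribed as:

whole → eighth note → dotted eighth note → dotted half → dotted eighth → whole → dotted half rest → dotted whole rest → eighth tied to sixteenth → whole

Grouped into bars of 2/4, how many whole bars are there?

One bar of 2/4 = 8 sixteenth notes.
Each duration in sixteenth notes: whole = 16; eighth note = 2; dotted eighth note = 3; dotted half = 12; dotted eighth = 3; whole = 16; dotted half rest = 12; dotted whole rest = 24; eighth tied to sixteenth (eighth + sixteenth) = 3; whole = 16.
Adding: 16 + 2 + 3 + 12 + 3 + 16 + 12 + 24 + 3 + 16 = 107.
107 ÷ 8 = 13 complete bars with 3 left over.

13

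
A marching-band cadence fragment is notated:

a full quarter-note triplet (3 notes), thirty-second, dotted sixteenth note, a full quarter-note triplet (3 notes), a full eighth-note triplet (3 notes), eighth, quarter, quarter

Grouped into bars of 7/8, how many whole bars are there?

One bar of 7/8 = 28 thirty-second notes.
Convert each value to thirty-second notes: a full quarter-note triplet (3 notes) (three triplet quarters span one half) = 16; thirty-second = 1; dotted sixteenth note = 3; a full quarter-note triplet (3 notes) (three triplet quarters span one half) = 16; a full eighth-note triplet (3 notes) (three triplet eighths span one quarter) = 8; eighth = 4; quarter = 8; quarter = 8.
Total: 16 + 1 + 3 + 16 + 8 + 4 + 8 + 8 = 64.
64 ÷ 28 = 2 complete bars with 8 left over.

2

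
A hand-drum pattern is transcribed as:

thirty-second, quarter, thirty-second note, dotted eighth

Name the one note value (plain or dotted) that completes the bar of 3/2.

whole note

The bar of 3/2 = 48 thirty-second notes.
Working in thirty-second notes: thirty-second = 1; quarter = 8; thirty-second note = 1; dotted eighth = 6.
Sum: 1 + 8 + 1 + 6 = 16.
Remaining: 48 − 16 = 32 thirty-second notes, which is a whole note.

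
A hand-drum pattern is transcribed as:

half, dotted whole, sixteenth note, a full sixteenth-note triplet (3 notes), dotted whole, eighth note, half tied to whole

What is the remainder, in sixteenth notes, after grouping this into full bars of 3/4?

1

One bar of 3/4 = 12 sixteenth notes.
Convert each value to sixteenth notes: half = 8; dotted whole = 24; sixteenth note = 1; a full sixteenth-note triplet (3 notes) (three triplet sixteenths span one eighth) = 2; dotted whole = 24; eighth note = 2; half tied to whole (half + whole) = 24.
Total: 8 + 24 + 1 + 2 + 24 + 2 + 24 = 85.
85 ÷ 12 = 7 complete bars with 1 sixteenth note remaining.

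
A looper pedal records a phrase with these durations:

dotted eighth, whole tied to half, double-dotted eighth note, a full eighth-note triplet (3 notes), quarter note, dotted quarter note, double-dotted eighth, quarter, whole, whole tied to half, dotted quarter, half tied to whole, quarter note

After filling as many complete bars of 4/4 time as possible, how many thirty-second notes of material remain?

28

One bar of 4/4 = 32 thirty-second notes.
Each duration in thirty-second notes: dotted eighth = 6; whole tied to half (whole + half) = 48; double-dotted eighth note = 7; a full eighth-note triplet (3 notes) (three triplet eighths span one quarter) = 8; quarter note = 8; dotted quarter note = 12; double-dotted eighth = 7; quarter = 8; whole = 32; whole tied to half (whole + half) = 48; dotted quarter = 12; half tied to whole (half + whole) = 48; quarter note = 8.
Altogether 6 + 48 + 7 + 8 + 8 + 12 + 7 + 8 + 32 + 48 + 12 + 48 + 8 = 252.
252 ÷ 32 = 7 complete bars with 28 thirty-second notes remaining.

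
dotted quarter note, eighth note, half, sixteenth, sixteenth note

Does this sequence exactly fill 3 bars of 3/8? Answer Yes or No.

One bar of 3/8 = 6 sixteenth notes, so 3 bars = 18.
Each duration in sixteenth notes: dotted quarter note = 6; eighth note = 2; half = 8; sixteenth = 1; sixteenth note = 1.
Total: 6 + 2 + 8 + 1 + 1 = 18.
18 equals 18, so the answer is Yes.

Yes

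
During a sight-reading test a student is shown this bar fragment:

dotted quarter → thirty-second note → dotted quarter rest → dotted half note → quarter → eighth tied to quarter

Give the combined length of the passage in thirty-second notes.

69

Working in thirty-second notes: dotted quarter = 12; thirty-second note = 1; dotted quarter rest = 12; dotted half note = 24; quarter = 8; eighth tied to quarter (eighth + quarter) = 12.
Adding: 12 + 1 + 12 + 24 + 8 + 12 = 69 thirty-second notes.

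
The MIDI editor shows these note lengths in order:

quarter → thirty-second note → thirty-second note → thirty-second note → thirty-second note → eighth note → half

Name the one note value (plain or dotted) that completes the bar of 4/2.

whole note

The bar of 4/2 = 64 thirty-second notes.
Convert each value to thirty-second notes: quarter = 8; thirty-second note = 1; thirty-second note = 1; thirty-second note = 1; thirty-second note = 1; eighth note = 4; half = 16.
Altogether 8 + 1 + 1 + 1 + 1 + 4 + 16 = 32.
Remaining: 64 − 32 = 32 thirty-second notes, which is a whole note.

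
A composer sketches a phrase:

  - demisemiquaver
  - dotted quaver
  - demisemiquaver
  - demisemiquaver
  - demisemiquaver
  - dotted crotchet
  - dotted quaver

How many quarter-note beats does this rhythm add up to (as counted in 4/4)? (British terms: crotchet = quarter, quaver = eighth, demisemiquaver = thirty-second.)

3.5

One quarter-note beat = 8 thirty-second notes.
Express everything in thirty-second notes: demisemiquaver = 1; dotted quaver = 6; demisemiquaver = 1; demisemiquaver = 1; demisemiquaver = 1; dotted crotchet = 12; dotted quaver = 6.
Sum: 1 + 6 + 1 + 1 + 1 + 12 + 6 = 28.
28 ÷ 8 = 3.5 beats.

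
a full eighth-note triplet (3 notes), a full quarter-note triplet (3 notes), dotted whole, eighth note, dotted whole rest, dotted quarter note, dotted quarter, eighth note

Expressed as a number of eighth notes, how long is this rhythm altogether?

In eighth notes: a full eighth-note triplet (3 notes) (three triplet eighths span one quarter) = 2; a full quarter-note triplet (3 notes) (three triplet quarters span one half) = 4; dotted whole = 12; eighth note = 1; dotted whole rest = 12; dotted quarter note = 3; dotted quarter = 3; eighth note = 1.
Adding: 2 + 4 + 12 + 1 + 12 + 3 + 3 + 1 = 38 eighth notes.

38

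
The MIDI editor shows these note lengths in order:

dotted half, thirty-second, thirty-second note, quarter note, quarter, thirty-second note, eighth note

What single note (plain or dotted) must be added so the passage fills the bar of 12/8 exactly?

The bar of 12/8 = 48 thirty-second notes.
Express everything in thirty-second notes: dotted half = 24; thirty-second = 1; thirty-second note = 1; quarter note = 8; quarter = 8; thirty-second note = 1; eighth note = 4.
Adding: 24 + 1 + 1 + 8 + 8 + 1 + 4 = 47.
Remaining: 48 − 47 = 1 thirty-second note, which is a thirty-second note.

thirty-second note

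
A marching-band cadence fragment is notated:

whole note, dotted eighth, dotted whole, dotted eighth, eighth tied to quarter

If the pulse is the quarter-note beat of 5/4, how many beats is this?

One quarter-note beat = 4 sixteenth notes.
In sixteenth notes: whole note = 16; dotted eighth = 3; dotted whole = 24; dotted eighth = 3; eighth tied to quarter (eighth + quarter) = 6.
Adding: 16 + 3 + 24 + 3 + 6 = 52.
52 ÷ 4 = 13 beats.

13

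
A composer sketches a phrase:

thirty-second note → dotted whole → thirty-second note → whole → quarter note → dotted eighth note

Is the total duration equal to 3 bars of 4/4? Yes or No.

One bar of 4/4 = 32 thirty-second notes, so 3 bars = 96.
In thirty-second notes: thirty-second note = 1; dotted whole = 48; thirty-second note = 1; whole = 32; quarter note = 8; dotted eighth note = 6.
Total: 1 + 48 + 1 + 32 + 8 + 6 = 96.
96 equals 96, so the answer is Yes.

Yes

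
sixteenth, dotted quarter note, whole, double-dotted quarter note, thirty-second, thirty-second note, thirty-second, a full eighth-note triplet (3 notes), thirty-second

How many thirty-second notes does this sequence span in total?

Each duration in thirty-second notes: sixteenth = 2; dotted quarter note = 12; whole = 32; double-dotted quarter note = 14; thirty-second = 1; thirty-second note = 1; thirty-second = 1; a full eighth-note triplet (3 notes) (three triplet eighths span one quarter) = 8; thirty-second = 1.
Total: 2 + 12 + 32 + 14 + 1 + 1 + 1 + 8 + 1 = 72 thirty-second notes.

72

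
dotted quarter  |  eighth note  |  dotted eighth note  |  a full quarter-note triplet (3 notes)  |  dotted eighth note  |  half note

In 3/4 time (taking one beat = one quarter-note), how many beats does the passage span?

One quarter-note beat = 4 sixteenth notes.
Convert each value to sixteenth notes: dotted quarter = 6; eighth note = 2; dotted eighth note = 3; a full quarter-note triplet (3 notes) (three triplet quarters span one half) = 8; dotted eighth note = 3; half note = 8.
Total: 6 + 2 + 3 + 8 + 3 + 8 = 30.
30 ÷ 4 = 7.5 beats.

7.5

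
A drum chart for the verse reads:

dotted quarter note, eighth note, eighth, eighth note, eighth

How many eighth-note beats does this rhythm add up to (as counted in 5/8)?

One eighth-note beat = 2 sixteenth notes.
Working in sixteenth notes: dotted quarter note = 6; eighth note = 2; eighth = 2; eighth note = 2; eighth = 2.
Total: 6 + 2 + 2 + 2 + 2 = 14.
14 ÷ 2 = 7 beats.

7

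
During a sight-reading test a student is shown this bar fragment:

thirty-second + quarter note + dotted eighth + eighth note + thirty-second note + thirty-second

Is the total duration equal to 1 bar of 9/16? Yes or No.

No

One bar of 9/16 = 18 thirty-second notes.
Each duration in thirty-second notes: thirty-second = 1; quarter note = 8; dotted eighth = 6; eighth note = 4; thirty-second note = 1; thirty-second = 1.
Altogether 1 + 8 + 6 + 4 + 1 + 1 = 21.
21 exceeds 18, so the answer is No.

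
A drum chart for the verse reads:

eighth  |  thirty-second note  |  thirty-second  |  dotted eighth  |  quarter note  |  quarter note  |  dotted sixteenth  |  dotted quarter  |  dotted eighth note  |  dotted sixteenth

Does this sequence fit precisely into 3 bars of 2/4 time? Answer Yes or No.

One bar of 2/4 = 16 thirty-second notes, so 3 bars = 48.
Convert each value to thirty-second notes: eighth = 4; thirty-second note = 1; thirty-second = 1; dotted eighth = 6; quarter note = 8; quarter note = 8; dotted sixteenth = 3; dotted quarter = 12; dotted eighth note = 6; dotted sixteenth = 3.
Adding: 4 + 1 + 1 + 6 + 8 + 8 + 3 + 12 + 6 + 3 = 52.
52 exceeds 48, so the answer is No.

No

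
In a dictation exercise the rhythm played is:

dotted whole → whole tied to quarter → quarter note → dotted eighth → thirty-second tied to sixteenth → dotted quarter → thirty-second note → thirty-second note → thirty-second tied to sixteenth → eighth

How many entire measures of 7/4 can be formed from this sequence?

One bar of 7/4 = 56 thirty-second notes.
Express everything in thirty-second notes: dotted whole = 48; whole tied to quarter (whole + quarter) = 40; quarter note = 8; dotted eighth = 6; thirty-second tied to sixteenth (thirty-second + sixteenth) = 3; dotted quarter = 12; thirty-second note = 1; thirty-second note = 1; thirty-second tied to sixteenth (thirty-second + sixteenth) = 3; eighth = 4.
Sum: 48 + 40 + 8 + 6 + 3 + 12 + 1 + 1 + 3 + 4 = 126.
126 ÷ 56 = 2 complete bars with 14 left over.

2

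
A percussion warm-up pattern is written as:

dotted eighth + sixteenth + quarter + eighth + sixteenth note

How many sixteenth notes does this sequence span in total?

11

Working in sixteenth notes: dotted eighth = 3; sixteenth = 1; quarter = 4; eighth = 2; sixteenth note = 1.
Altogether 3 + 1 + 4 + 2 + 1 = 11 sixteenth notes.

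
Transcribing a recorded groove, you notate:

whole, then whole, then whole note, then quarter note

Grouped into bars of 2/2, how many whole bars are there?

One bar of 2/2 = 4 quarter notes.
Convert each value to quarter notes: whole = 4; whole = 4; whole note = 4; quarter note = 1.
Altogether 4 + 4 + 4 + 1 = 13.
13 ÷ 4 = 3 complete bars with 1 left over.

3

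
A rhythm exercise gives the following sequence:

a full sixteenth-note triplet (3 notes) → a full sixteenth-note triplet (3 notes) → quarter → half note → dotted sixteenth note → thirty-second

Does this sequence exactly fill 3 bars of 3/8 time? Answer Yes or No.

One bar of 3/8 = 12 thirty-second notes, so 3 bars = 36.
Each duration in thirty-second notes: a full sixteenth-note triplet (3 notes) (three triplet sixteenths span one eighth) = 4; a full sixteenth-note triplet (3 notes) (three triplet sixteenths span one eighth) = 4; quarter = 8; half note = 16; dotted sixteenth note = 3; thirty-second = 1.
Adding: 4 + 4 + 8 + 16 + 3 + 1 = 36.
36 equals 36, so the answer is Yes.

Yes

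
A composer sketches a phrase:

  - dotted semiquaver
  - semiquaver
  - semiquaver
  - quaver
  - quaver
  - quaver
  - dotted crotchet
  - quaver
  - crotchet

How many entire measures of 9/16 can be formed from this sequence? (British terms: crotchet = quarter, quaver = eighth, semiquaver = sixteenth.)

2

One bar of 9/16 = 18 thirty-second notes.
Express everything in thirty-second notes: dotted semiquaver = 3; semiquaver = 2; semiquaver = 2; quaver = 4; quaver = 4; quaver = 4; dotted crotchet = 12; quaver = 4; crotchet = 8.
Sum: 3 + 2 + 2 + 4 + 4 + 4 + 12 + 4 + 8 = 43.
43 ÷ 18 = 2 complete bars with 7 left over.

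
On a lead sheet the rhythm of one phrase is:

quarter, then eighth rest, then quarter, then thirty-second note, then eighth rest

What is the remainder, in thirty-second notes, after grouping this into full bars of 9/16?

7

One bar of 9/16 = 18 thirty-second notes.
In thirty-second notes: quarter = 8; eighth rest = 4; quarter = 8; thirty-second note = 1; eighth rest = 4.
Altogether 8 + 4 + 8 + 1 + 4 = 25.
25 ÷ 18 = 1 complete bar with 7 thirty-second notes remaining.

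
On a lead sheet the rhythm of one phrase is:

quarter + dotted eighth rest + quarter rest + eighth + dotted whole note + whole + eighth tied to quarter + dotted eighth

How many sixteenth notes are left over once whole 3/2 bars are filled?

14

One bar of 3/2 = 24 sixteenth notes.
Convert each value to sixteenth notes: quarter = 4; dotted eighth rest = 3; quarter rest = 4; eighth = 2; dotted whole note = 24; whole = 16; eighth tied to quarter (eighth + quarter) = 6; dotted eighth = 3.
Adding: 4 + 3 + 4 + 2 + 24 + 16 + 6 + 3 = 62.
62 ÷ 24 = 2 complete bars with 14 sixteenth notes remaining.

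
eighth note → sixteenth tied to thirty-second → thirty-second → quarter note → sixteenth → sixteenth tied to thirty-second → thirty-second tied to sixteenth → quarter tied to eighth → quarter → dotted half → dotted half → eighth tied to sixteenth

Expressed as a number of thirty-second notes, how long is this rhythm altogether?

98

Convert each value to thirty-second notes: eighth note = 4; sixteenth tied to thirty-second (sixteenth + thirty-second) = 3; thirty-second = 1; quarter note = 8; sixteenth = 2; sixteenth tied to thirty-second (sixteenth + thirty-second) = 3; thirty-second tied to sixteenth (thirty-second + sixteenth) = 3; quarter tied to eighth (quarter + eighth) = 12; quarter = 8; dotted half = 24; dotted half = 24; eighth tied to sixteenth (eighth + sixteenth) = 6.
Adding: 4 + 3 + 1 + 8 + 2 + 3 + 3 + 12 + 8 + 24 + 24 + 6 = 98 thirty-second notes.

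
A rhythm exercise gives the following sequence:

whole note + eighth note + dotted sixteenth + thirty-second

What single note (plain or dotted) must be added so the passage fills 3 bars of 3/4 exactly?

whole note

3 bars of 3/4 = 72 thirty-second notes.
Each duration in thirty-second notes: whole note = 32; eighth note = 4; dotted sixteenth = 3; thirty-second = 1.
Total: 32 + 4 + 3 + 1 = 40.
Remaining: 72 − 40 = 32 thirty-second notes, which is a whole note.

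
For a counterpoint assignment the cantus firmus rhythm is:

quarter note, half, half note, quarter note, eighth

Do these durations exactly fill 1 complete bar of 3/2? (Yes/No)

No

One bar of 3/2 = 12 eighth notes.
In eighth notes: quarter note = 2; half = 4; half note = 4; quarter note = 2; eighth = 1.
Adding: 2 + 4 + 4 + 2 + 1 = 13.
13 exceeds 12, so the answer is No.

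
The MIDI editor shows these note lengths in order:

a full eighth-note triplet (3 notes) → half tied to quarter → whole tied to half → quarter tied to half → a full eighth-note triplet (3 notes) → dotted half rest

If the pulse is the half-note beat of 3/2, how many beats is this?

One half-note beat = 2 quarter notes.
In quarter notes: a full eighth-note triplet (3 notes) (three triplet eighths span one quarter) = 1; half tied to quarter (half + quarter) = 3; whole tied to half (whole + half) = 6; quarter tied to half (quarter + half) = 3; a full eighth-note triplet (3 notes) (three triplet eighths span one quarter) = 1; dotted half rest = 3.
Altogether 1 + 3 + 6 + 3 + 1 + 3 = 17.
17 ÷ 2 = 8.5 beats.

8.5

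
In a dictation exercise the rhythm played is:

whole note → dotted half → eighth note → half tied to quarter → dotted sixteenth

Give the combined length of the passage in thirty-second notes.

87

Convert each value to thirty-second notes: whole note = 32; dotted half = 24; eighth note = 4; half tied to quarter (half + quarter) = 24; dotted sixteenth = 3.
Altogether 32 + 24 + 4 + 24 + 3 = 87 thirty-second notes.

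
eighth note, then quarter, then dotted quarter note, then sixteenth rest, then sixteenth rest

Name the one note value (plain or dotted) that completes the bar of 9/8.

quarter note

The bar of 9/8 = 18 sixteenth notes.
Express everything in sixteenth notes: eighth note = 2; quarter = 4; dotted quarter note = 6; sixteenth rest = 1; sixteenth rest = 1.
Altogether 2 + 4 + 6 + 1 + 1 = 14.
Remaining: 18 − 14 = 4 sixteenth notes, which is a quarter note.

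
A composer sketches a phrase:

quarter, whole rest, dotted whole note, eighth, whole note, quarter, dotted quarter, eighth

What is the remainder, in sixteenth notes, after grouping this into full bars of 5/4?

One bar of 5/4 = 10 eighth notes.
Convert each value to eighth notes: quarter = 2; whole rest = 8; dotted whole note = 12; eighth = 1; whole note = 8; quarter = 2; dotted quarter = 3; eighth = 1.
Sum: 2 + 8 + 12 + 1 + 8 + 2 + 3 + 1 = 37.
37 ÷ 10 = 3 complete bars with 7 eighth notes remaining = 14 sixteenth notes.

14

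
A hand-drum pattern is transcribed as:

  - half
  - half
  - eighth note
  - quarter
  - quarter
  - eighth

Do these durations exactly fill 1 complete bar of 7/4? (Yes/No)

Yes

One bar of 7/4 = 14 eighth notes.
Each duration in eighth notes: half = 4; half = 4; eighth note = 1; quarter = 2; quarter = 2; eighth = 1.
Total: 4 + 4 + 1 + 2 + 2 + 1 = 14.
14 equals 14, so the answer is Yes.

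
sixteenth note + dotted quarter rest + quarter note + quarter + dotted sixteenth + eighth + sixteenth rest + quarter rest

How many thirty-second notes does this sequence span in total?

47

Express everything in thirty-second notes: sixteenth note = 2; dotted quarter rest = 12; quarter note = 8; quarter = 8; dotted sixteenth = 3; eighth = 4; sixteenth rest = 2; quarter rest = 8.
Adding: 2 + 12 + 8 + 8 + 3 + 4 + 2 + 8 = 47 thirty-second notes.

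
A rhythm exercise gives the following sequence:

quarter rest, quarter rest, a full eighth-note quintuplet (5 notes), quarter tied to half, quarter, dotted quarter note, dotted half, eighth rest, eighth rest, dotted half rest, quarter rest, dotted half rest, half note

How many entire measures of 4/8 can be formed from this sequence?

11

One bar of 4/8 = 4 eighth notes.
Express everything in eighth notes: quarter rest = 2; quarter rest = 2; a full eighth-note quintuplet (5 notes) (five quintuplet eighths span one half) = 4; quarter tied to half (quarter + half) = 6; quarter = 2; dotted quarter note = 3; dotted half = 6; eighth rest = 1; eighth rest = 1; dotted half rest = 6; quarter rest = 2; dotted half rest = 6; half note = 4.
Total: 2 + 2 + 4 + 6 + 2 + 3 + 6 + 1 + 1 + 6 + 2 + 6 + 4 = 45.
45 ÷ 4 = 11 complete bars with 1 left over.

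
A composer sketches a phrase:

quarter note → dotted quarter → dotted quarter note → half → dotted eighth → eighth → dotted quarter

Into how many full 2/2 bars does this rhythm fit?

One bar of 2/2 = 16 sixteenth notes.
Express everything in sixteenth notes: quarter note = 4; dotted quarter = 6; dotted quarter note = 6; half = 8; dotted eighth = 3; eighth = 2; dotted quarter = 6.
Adding: 4 + 6 + 6 + 8 + 3 + 2 + 6 = 35.
35 ÷ 16 = 2 complete bars with 3 left over.

2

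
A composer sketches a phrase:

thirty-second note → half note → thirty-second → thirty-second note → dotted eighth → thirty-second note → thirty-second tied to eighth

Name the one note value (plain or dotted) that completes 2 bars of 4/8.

thirty-second note

2 bars of 4/8 = 32 thirty-second notes.
Express everything in thirty-second notes: thirty-second note = 1; half note = 16; thirty-second = 1; thirty-second note = 1; dotted eighth = 6; thirty-second note = 1; thirty-second tied to eighth (thirty-second + eighth) = 5.
Total: 1 + 16 + 1 + 1 + 6 + 1 + 5 = 31.
Remaining: 32 − 31 = 1 thirty-second note, which is a thirty-second note.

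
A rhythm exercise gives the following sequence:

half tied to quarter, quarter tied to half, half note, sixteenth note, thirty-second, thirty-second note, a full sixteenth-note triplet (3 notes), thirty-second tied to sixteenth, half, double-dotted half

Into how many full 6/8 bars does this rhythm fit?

4

One bar of 6/8 = 24 thirty-second notes.
Each duration in thirty-second notes: half tied to quarter (half + quarter) = 24; quarter tied to half (quarter + half) = 24; half note = 16; sixteenth note = 2; thirty-second = 1; thirty-second note = 1; a full sixteenth-note triplet (3 notes) (three triplet sixteenths span one eighth) = 4; thirty-second tied to sixteenth (thirty-second + sixteenth) = 3; half = 16; double-dotted half = 28.
Total: 24 + 24 + 16 + 2 + 1 + 1 + 4 + 3 + 16 + 28 = 119.
119 ÷ 24 = 4 complete bars with 23 left over.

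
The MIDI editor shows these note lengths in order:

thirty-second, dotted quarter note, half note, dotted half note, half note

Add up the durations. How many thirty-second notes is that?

Each duration in thirty-second notes: thirty-second = 1; dotted quarter note = 12; half note = 16; dotted half note = 24; half note = 16.
Sum: 1 + 12 + 16 + 24 + 16 = 69 thirty-second notes.

69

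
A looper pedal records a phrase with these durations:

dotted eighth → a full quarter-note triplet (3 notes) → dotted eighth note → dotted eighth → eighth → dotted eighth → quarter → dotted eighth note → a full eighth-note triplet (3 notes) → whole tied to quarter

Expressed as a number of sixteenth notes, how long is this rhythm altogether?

53

Working in sixteenth notes: dotted eighth = 3; a full quarter-note triplet (3 notes) (three triplet quarters span one half) = 8; dotted eighth note = 3; dotted eighth = 3; eighth = 2; dotted eighth = 3; quarter = 4; dotted eighth note = 3; a full eighth-note triplet (3 notes) (three triplet eighths span one quarter) = 4; whole tied to quarter (whole + quarter) = 20.
Sum: 3 + 8 + 3 + 3 + 2 + 3 + 4 + 3 + 4 + 20 = 53 sixteenth notes.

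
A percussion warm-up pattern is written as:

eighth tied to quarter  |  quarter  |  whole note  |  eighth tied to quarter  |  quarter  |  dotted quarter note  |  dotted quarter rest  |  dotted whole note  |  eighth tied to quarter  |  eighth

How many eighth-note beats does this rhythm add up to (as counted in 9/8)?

One eighth-note beat = 2 sixteenth notes.
Express everything in sixteenth notes: eighth tied to quarter (eighth + quarter) = 6; quarter = 4; whole note = 16; eighth tied to quarter (eighth + quarter) = 6; quarter = 4; dotted quarter note = 6; dotted quarter rest = 6; dotted whole note = 24; eighth tied to quarter (eighth + quarter) = 6; eighth = 2.
Altogether 6 + 4 + 16 + 6 + 4 + 6 + 6 + 24 + 6 + 2 = 80.
80 ÷ 2 = 40 beats.

40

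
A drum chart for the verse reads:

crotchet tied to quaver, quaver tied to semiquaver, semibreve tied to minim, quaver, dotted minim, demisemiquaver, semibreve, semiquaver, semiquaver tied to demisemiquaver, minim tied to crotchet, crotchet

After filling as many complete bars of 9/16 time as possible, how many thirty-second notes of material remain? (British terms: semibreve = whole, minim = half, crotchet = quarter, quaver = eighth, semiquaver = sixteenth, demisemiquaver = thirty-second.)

One bar of 9/16 = 18 thirty-second notes.
Express everything in thirty-second notes: crotchet tied to quaver (crotchet + quaver) = 12; quaver tied to semiquaver (quaver + semiquaver) = 6; semibreve tied to minim (semibreve + minim) = 48; quaver = 4; dotted minim = 24; demisemiquaver = 1; semibreve = 32; semiquaver = 2; semiquaver tied to demisemiquaver (semiquaver + demisemiquaver) = 3; minim tied to crotchet (minim + crotchet) = 24; crotchet = 8.
Sum: 12 + 6 + 48 + 4 + 24 + 1 + 32 + 2 + 3 + 24 + 8 = 164.
164 ÷ 18 = 9 complete bars with 2 thirty-second notes remaining.

2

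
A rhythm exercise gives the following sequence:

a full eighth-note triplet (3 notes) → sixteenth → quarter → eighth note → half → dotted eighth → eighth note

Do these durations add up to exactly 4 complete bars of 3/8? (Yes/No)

One bar of 3/8 = 6 sixteenth notes, so 4 bars = 24.
Express everything in sixteenth notes: a full eighth-note triplet (3 notes) (three triplet eighths span one quarter) = 4; sixteenth = 1; quarter = 4; eighth note = 2; half = 8; dotted eighth = 3; eighth note = 2.
Adding: 4 + 1 + 4 + 2 + 8 + 3 + 2 = 24.
24 equals 24, so the answer is Yes.

Yes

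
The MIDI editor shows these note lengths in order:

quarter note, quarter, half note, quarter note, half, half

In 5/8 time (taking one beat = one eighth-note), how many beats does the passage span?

18

One eighth-note beat = 2 sixteenth notes.
Each duration in sixteenth notes: quarter note = 4; quarter = 4; half note = 8; quarter note = 4; half = 8; half = 8.
Altogether 4 + 4 + 8 + 4 + 8 + 8 = 36.
36 ÷ 2 = 18 beats.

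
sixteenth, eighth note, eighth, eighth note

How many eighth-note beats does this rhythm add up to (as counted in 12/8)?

One eighth-note beat = 2 sixteenth notes.
Convert each value to sixteenth notes: sixteenth = 1; eighth note = 2; eighth = 2; eighth note = 2.
Total: 1 + 2 + 2 + 2 = 7.
7 ÷ 2 = 3.5 beats.

3.5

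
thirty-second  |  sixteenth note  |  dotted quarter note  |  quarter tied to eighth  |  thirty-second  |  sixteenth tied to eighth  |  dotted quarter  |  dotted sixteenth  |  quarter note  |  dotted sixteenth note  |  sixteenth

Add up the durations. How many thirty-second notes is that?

In thirty-second notes: thirty-second = 1; sixteenth note = 2; dotted quarter note = 12; quarter tied to eighth (quarter + eighth) = 12; thirty-second = 1; sixteenth tied to eighth (sixteenth + eighth) = 6; dotted quarter = 12; dotted sixteenth = 3; quarter note = 8; dotted sixteenth note = 3; sixteenth = 2.
Altogether 1 + 2 + 12 + 12 + 1 + 6 + 12 + 3 + 8 + 3 + 2 = 62 thirty-second notes.

62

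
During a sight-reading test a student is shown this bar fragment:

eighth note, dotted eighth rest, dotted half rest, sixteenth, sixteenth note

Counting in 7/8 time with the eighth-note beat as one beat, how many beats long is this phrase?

9.5

One eighth-note beat = 2 sixteenth notes.
Convert each value to sixteenth notes: eighth note = 2; dotted eighth rest = 3; dotted half rest = 12; sixteenth = 1; sixteenth note = 1.
Altogether 2 + 3 + 12 + 1 + 1 = 19.
19 ÷ 2 = 9.5 beats.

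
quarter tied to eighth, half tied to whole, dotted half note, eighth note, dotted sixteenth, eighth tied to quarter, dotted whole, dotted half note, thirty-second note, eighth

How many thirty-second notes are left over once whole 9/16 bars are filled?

0

One bar of 9/16 = 18 thirty-second notes.
Each duration in thirty-second notes: quarter tied to eighth (quarter + eighth) = 12; half tied to whole (half + whole) = 48; dotted half note = 24; eighth note = 4; dotted sixteenth = 3; eighth tied to quarter (eighth + quarter) = 12; dotted whole = 48; dotted half note = 24; thirty-second note = 1; eighth = 4.
Total: 12 + 48 + 24 + 4 + 3 + 12 + 48 + 24 + 1 + 4 = 180.
180 ÷ 18 = 10 complete bars with 0 thirty-second notes remaining.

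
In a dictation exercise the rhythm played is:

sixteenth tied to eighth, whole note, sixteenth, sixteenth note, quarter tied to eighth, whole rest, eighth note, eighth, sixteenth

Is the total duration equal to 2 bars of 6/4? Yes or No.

One bar of 6/4 = 24 sixteenth notes, so 2 bars = 48.
Convert each value to sixteenth notes: sixteenth tied to eighth (sixteenth + eighth) = 3; whole note = 16; sixteenth = 1; sixteenth note = 1; quarter tied to eighth (quarter + eighth) = 6; whole rest = 16; eighth note = 2; eighth = 2; sixteenth = 1.
Adding: 3 + 16 + 1 + 1 + 6 + 16 + 2 + 2 + 1 = 48.
48 equals 48, so the answer is Yes.

Yes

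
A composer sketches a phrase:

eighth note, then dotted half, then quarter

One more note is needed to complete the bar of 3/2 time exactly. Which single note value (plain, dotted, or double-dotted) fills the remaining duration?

dotted quarter note

The bar of 3/2 = 12 eighth notes.
Express everything in eighth notes: eighth note = 1; dotted half = 6; quarter = 2.
Total: 1 + 6 + 2 = 9.
Remaining: 12 − 9 = 3 eighth notes, which is a dotted quarter note.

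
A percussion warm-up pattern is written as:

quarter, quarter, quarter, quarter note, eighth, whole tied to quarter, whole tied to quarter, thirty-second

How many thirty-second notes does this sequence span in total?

117

In thirty-second notes: quarter = 8; quarter = 8; quarter = 8; quarter note = 8; eighth = 4; whole tied to quarter (whole + quarter) = 40; whole tied to quarter (whole + quarter) = 40; thirty-second = 1.
Sum: 8 + 8 + 8 + 8 + 4 + 40 + 40 + 1 = 117 thirty-second notes.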